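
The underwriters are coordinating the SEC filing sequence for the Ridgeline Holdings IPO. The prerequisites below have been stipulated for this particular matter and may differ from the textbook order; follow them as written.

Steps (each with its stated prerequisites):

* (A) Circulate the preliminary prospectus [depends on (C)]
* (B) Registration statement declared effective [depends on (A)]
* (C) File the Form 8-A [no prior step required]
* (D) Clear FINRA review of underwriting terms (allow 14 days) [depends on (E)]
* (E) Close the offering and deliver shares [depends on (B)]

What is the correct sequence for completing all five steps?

(C), (A), (B), (E), (D)

(C) is the only step with nothing outstanding, so it goes first.
(A) is the only step now ready → (A).
That leaves (B) as the only ready step → (B).
(E) needed (B), now all done → (E).
That leaves (D) as the only ready step → (D).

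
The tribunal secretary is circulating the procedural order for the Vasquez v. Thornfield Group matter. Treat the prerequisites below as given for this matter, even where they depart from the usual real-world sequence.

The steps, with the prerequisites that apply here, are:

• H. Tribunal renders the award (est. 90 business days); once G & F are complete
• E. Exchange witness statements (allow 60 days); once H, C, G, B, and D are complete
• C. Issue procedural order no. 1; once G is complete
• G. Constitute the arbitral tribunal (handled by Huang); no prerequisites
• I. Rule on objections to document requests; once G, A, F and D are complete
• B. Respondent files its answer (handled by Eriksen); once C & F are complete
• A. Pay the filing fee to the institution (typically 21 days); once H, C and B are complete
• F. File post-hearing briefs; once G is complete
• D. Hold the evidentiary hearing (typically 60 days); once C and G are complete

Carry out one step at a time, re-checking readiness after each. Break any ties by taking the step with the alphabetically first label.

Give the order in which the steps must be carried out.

G, C, D, F, B, H, A, E, I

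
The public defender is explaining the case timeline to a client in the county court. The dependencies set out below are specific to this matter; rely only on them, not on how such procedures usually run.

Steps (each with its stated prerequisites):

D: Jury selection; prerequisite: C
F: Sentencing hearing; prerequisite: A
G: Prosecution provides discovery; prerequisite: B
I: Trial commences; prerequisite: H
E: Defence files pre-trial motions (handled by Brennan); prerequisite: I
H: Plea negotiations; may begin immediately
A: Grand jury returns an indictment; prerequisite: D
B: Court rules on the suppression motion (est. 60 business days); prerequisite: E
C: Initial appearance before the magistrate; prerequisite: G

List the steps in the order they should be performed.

H → I → E → B → G → C → D → A → F

Only H has no prerequisites, so it is first.
Next only I has its prerequisites met → I.
Next only E has its prerequisites met → E.
Next only B has its prerequisites met → B.
Next only G has its prerequisites met → G.
C needed G, now all done → C.
Next only D has its prerequisites met → D.
A is the only step now ready → A.
Next only F has its prerequisites met → F.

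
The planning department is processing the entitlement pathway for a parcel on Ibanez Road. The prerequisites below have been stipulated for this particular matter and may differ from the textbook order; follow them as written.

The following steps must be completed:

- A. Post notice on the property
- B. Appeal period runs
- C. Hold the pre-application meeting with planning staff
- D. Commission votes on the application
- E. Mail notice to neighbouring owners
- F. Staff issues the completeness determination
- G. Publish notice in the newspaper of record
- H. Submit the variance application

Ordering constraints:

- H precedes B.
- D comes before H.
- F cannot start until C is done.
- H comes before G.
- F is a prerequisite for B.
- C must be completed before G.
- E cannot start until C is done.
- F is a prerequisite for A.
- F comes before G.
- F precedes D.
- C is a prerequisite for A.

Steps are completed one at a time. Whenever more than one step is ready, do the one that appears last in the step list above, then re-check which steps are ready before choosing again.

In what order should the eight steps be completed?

C F E D H G B A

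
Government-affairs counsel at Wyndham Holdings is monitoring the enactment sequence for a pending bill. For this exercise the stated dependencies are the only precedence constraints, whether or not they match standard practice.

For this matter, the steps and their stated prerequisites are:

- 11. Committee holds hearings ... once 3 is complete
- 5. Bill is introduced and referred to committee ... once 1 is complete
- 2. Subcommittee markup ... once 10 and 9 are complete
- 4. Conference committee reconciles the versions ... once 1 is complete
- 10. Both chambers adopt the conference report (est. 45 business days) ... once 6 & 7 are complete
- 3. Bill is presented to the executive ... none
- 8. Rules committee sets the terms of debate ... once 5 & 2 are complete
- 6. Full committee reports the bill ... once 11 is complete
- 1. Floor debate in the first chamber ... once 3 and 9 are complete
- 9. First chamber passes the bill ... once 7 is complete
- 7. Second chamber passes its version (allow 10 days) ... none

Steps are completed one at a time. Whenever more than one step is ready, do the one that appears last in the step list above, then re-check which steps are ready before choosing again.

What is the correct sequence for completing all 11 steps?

7, 9, 3, 1, 4, 5, 11, 6, 10, 2, 8

7 and 3 have no prerequisites; 7 is listed later, so 7 is first.
Ready: 9 and 3. 9 is listed later → 9.
3 is the only step now ready → 3.
Now 1 and 11 have their prerequisites met. 1 is listed later, so 1 next.
4 and 5 now also ready, so the ready set is {4, 5, 11}; 4 is listed later → 4.
Now 5 and 11 have their prerequisites met. 5 is listed later, so 5 next.
11 needed 3, now all done → 11.
That leaves 6 as the only ready step → 6.
10 needed 7 and 6, now all done → 10.
2 needed 9 and 10, now all done → 2.
8 is the only step now ready → 8.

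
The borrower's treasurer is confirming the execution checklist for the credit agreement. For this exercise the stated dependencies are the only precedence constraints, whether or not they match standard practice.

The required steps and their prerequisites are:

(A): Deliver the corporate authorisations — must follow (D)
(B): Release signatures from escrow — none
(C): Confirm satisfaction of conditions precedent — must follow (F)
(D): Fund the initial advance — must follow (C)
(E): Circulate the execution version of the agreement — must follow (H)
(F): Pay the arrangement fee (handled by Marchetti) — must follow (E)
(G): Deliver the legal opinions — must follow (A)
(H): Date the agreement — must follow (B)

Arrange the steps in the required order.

(B), (H), (E), (F), (C), (D), (A), (G)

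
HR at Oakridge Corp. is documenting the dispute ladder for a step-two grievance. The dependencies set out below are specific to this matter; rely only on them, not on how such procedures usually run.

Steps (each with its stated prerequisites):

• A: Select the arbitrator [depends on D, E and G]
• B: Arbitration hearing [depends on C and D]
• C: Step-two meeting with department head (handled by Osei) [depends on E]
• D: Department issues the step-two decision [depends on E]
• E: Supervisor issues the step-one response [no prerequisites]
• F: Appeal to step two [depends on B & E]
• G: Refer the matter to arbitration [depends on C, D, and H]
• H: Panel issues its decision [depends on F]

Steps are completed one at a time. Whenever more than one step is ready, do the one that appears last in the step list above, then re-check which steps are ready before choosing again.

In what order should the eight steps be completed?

E → D → C → B → F → H → G → A

Only E has no prerequisites, so it is first.
Now D and C have their prerequisites met. D is listed later, so D next.
C is the only step now ready → C.
B is the only step now ready → B.
Next only F has its prerequisites met → F.
H is the only step now ready → H.
G needed H, D and C, now all done → G.
Next only A has its prerequisites met → A.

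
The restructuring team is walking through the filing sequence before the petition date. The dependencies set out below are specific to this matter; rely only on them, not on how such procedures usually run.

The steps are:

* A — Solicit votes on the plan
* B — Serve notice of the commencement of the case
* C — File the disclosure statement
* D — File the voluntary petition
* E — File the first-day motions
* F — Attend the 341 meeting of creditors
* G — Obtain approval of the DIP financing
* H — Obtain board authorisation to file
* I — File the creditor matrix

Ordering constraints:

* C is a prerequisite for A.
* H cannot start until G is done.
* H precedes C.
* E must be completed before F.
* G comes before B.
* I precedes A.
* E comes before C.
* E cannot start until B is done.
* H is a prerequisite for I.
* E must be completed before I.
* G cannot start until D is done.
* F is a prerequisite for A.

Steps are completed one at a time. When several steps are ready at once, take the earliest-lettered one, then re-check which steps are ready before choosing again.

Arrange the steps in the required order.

D is the only step with nothing outstanding, so it goes first.
G is the only step now ready → G.
Ready: B and H. B has the earlier label → B.
E now also ready, so the ready set is {E, H}; E has the earlier label → E.
F and H are both available; F has the earlier label → F.
That leaves H as the only ready step → H.
Now C and I have their prerequisites met. C has the earlier label, so C next.
Next only I has its prerequisites met → I.
A needed C, F and I, now all done → A.

D, G, B, E, F, H, C, I, A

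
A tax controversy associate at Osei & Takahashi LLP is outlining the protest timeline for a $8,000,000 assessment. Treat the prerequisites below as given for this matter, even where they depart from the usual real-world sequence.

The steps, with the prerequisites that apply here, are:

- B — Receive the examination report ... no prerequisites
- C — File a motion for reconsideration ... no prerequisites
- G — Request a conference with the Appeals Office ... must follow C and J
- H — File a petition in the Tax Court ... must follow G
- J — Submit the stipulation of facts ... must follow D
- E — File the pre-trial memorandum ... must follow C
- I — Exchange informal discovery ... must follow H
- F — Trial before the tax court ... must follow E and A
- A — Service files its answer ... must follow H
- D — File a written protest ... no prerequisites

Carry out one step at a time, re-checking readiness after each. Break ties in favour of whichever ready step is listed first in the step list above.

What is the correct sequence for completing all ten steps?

B, C, E, D, J, G, H, I, A, F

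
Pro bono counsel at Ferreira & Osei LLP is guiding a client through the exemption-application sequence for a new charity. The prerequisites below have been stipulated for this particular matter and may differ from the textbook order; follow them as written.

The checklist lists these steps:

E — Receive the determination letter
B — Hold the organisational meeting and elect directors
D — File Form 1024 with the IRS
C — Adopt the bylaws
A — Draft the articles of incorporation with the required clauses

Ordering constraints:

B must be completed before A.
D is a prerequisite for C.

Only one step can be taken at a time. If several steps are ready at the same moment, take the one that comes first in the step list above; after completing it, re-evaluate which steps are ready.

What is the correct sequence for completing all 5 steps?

Nothing is required for E, B and D. E is listed earlier → E first.
Now B and D have their prerequisites met. B is listed earlier, so B next.
Ready: D and A. D is listed earlier → D.
Ready: C and A. C is listed earlier → C.
A needed B, now all done → A.

E → B → D → C → A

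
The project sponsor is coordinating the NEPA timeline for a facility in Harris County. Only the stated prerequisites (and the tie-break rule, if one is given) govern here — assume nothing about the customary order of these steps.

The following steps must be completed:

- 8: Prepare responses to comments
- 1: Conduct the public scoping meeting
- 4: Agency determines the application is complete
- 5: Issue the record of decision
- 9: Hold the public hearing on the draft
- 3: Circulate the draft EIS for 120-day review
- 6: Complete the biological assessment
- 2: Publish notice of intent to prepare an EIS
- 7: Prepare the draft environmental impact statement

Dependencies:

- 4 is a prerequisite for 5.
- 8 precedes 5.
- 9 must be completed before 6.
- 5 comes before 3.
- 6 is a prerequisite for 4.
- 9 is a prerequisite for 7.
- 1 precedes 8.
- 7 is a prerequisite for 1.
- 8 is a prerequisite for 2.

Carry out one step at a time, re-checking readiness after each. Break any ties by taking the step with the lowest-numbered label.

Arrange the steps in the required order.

9 → 6 → 4 → 7 → 1 → 8 → 2 → 5 → 3

9 is the only step with nothing outstanding, so it goes first.
Ready: 6 and 7. 6 has the earlier label → 6.
4 and 7 are both available; 4 has the earlier label → 4.
7 is the only step now ready → 7.
Next only 1 has its prerequisites met → 1.
That leaves 8 as the only ready step → 8.
Ready: 2 and 5. 2 has the earlier label → 2.
5 needed 4 and 8, now all done → 5.
Next only 3 has its prerequisites met → 3.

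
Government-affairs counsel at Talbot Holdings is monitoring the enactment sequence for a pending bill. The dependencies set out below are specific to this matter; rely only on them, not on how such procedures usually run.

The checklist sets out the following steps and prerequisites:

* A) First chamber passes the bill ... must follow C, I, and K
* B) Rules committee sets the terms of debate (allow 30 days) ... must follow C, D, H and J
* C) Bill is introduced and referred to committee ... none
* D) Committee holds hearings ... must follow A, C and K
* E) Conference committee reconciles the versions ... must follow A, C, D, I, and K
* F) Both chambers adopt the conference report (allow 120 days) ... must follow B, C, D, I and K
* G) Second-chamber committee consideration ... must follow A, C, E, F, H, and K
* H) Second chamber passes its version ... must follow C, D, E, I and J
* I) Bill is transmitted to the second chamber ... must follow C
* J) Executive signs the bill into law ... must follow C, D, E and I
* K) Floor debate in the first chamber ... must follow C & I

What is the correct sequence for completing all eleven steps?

C → I → K → A → D → E → J → H → B → F → G

Only C has no prerequisites, so it is first.
I needed C, now all done → I.
K needed C and I, now all done → K.
Next only A has its prerequisites met → A.
That leaves D as the only ready step → D.
That leaves E as the only ready step → E.
That leaves J as the only ready step → J.
H is the only step now ready → H.
B needed C, D, H and J, now all done → B.
That leaves F as the only ready step → F.
Next only G has its prerequisites met → G.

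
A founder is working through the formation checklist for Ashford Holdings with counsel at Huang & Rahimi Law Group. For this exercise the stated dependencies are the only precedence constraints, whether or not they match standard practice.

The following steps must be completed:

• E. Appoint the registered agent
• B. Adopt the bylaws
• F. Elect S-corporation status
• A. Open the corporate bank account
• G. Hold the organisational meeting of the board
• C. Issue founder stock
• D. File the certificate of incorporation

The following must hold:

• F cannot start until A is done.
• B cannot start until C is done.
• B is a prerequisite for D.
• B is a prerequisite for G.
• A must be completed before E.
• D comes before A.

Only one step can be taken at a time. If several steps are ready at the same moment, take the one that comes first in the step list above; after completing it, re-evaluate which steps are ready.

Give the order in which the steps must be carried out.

C, B, G, D, A, E, F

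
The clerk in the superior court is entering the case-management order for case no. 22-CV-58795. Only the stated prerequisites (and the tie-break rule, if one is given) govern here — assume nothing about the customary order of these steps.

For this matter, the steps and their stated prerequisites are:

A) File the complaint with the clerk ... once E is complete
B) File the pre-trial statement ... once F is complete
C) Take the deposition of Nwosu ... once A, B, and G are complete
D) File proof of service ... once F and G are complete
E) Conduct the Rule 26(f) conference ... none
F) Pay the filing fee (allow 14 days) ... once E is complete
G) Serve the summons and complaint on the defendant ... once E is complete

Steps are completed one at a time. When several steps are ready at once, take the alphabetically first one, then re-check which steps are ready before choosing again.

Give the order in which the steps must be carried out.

E, A, F, B, G, C, D

Only E has no prerequisites, so it is first.
A, F and G are all available; A has the earlier label → A.
F and G are both available; F has the earlier label → F.
Now B and G have their prerequisites met. B has the earlier label, so B next.
That leaves G as the only ready step → G.
Now C and D have their prerequisites met. C has the earlier label, so C next.
D needed F and G, now all done → D.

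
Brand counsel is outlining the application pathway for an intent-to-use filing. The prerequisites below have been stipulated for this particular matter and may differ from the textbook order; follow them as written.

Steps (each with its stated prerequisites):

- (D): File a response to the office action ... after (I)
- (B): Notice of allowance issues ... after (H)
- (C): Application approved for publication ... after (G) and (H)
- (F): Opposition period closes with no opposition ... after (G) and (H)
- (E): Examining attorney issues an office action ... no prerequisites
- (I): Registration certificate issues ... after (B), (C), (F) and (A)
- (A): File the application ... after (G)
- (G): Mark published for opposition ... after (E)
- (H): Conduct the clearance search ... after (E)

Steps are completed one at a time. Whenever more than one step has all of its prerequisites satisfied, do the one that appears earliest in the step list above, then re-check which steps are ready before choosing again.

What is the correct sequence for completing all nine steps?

(E) → (G) → (A) → (H) → (B) → (C) → (F) → (I) → (D)

(E) has no prerequisites → (E) first.
(G) and (H) are both available; (G) is listed earlier → (G).
(A) and (H) are both available; (A) is listed earlier → (A).
Next only (H) has its prerequisites met → (H).
(B), (C) and (F) are all available; (B) is listed earlier → (B).
Ready: (C) and (F). (C) is listed earlier → (C).
(F) needed (G) and (H), now all done → (F).
(I) needed (B), (C), (F) and (A), now all done → (I).
(D) is the only step now ready → (D).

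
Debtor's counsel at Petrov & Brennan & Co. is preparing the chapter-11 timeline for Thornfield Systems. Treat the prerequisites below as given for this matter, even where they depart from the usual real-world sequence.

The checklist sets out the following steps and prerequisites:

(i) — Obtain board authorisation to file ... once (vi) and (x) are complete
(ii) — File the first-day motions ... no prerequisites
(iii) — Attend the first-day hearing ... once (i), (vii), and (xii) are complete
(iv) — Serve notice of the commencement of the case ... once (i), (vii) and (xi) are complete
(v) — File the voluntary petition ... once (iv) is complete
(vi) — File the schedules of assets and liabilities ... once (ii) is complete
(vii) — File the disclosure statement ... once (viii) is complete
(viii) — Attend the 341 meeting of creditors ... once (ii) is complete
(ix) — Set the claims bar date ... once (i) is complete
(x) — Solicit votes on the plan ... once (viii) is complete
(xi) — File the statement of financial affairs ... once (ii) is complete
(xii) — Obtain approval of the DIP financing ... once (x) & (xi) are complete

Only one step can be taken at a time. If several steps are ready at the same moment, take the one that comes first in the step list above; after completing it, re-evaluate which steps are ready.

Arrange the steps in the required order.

(ii) → (vi) → (viii) → (vii) → (x) → (i) → (ix) → (xi) → (iv) → (v) → (xii) → (iii)

Only (ii) has no prerequisites, so it is first.
Now (vi), (viii) and (xi) have their prerequisites met. (vi) is listed earlier, so (vi) next.
Now (viii) and (xi) have their prerequisites met. (viii) is listed earlier, so (viii) next.
(vii), (x) and (xi) are all available; (vii) is listed earlier → (vii).
(x) and (xi) are both available; (x) is listed earlier → (x).
(i) and (xi) are both available; (i) is listed earlier → (i).
(ix) now also ready, so the ready set is {(ix), (xi)}; (ix) is listed earlier → (ix).
Next only (xi) has its prerequisites met → (xi).
(iv) and (xii) are both available; (iv) is listed earlier → (iv).
Now (v) and (xii) have their prerequisites met. (v) is listed earlier, so (v) next.
(xii) needed (x) and (xi), now all done → (xii).
Next only (iii) has its prerequisites met → (iii).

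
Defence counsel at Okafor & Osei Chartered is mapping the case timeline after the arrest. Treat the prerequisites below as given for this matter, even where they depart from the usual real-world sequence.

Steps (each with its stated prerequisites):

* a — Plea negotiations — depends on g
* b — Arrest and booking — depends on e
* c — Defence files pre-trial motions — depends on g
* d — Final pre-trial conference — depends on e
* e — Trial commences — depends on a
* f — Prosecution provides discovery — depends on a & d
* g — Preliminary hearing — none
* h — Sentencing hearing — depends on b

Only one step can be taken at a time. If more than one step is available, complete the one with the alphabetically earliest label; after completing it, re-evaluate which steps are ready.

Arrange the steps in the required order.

Only g has no prerequisites, so it is first.
a and c are both available; a has the earlier label → a.
c and e are both available; c has the earlier label → c.
That leaves e as the only ready step → e.
Now b and d have their prerequisites met. b has the earlier label, so b next.
d and h are both available; d has the earlier label → d.
Ready: f and h. f has the earlier label → f.
That leaves h as the only ready step → h.

g, a, c, e, b, d, f, h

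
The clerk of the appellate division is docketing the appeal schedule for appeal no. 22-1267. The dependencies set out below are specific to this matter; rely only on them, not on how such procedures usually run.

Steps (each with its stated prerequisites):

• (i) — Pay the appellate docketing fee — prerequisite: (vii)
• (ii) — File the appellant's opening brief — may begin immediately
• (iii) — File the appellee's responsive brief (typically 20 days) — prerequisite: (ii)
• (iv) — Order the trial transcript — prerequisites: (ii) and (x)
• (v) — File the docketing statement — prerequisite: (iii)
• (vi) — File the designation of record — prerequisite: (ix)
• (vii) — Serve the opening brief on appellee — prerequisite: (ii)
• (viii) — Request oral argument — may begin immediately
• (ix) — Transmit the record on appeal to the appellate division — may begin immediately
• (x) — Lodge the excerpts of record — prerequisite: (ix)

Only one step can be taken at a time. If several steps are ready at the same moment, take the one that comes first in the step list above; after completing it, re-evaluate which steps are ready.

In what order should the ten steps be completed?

Nothing is required for (ii), (viii) and (ix). (ii) is listed earlier → (ii) first.
(iii) and (vii) now also ready, so the ready set is {(iii), (vii), (viii), (ix)}; (iii) is listed earlier → (iii).
Ready: (v), (vii), (viii) and (ix). (v) is listed earlier → (v).
Ready: (vii), (viii) and (ix). (vii) is listed earlier → (vii).
(i) now also ready, so the ready set is {(i), (viii), (ix)}; (i) is listed earlier → (i).
Now (viii) and (ix) have their prerequisites met. (viii) is listed earlier, so (viii) next.
Next only (ix) has its prerequisites met → (ix).
(vi) and (x) are both available; (vi) is listed earlier → (vi).
(x) needed (ix), now all done → (x).
(iv) needed (ii) and (x), now all done → (iv).

(ii), (iii), (v), (vii), (i), (viii), (ix), (vi), (x), (iv)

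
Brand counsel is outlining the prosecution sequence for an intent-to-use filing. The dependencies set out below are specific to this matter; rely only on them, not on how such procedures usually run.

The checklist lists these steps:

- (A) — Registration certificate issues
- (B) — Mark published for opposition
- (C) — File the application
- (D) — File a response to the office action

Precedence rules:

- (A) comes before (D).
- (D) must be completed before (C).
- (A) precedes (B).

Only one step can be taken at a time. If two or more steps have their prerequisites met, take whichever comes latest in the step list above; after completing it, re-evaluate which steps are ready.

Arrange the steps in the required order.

(A) → (D) → (C) → (B)

Only (A) has no prerequisites, so it is first.
Ready: (D) and (B). (D) is listed later → (D).
(C) and (B) are both available; (C) is listed later → (C).
Next only (B) has its prerequisites met → (B).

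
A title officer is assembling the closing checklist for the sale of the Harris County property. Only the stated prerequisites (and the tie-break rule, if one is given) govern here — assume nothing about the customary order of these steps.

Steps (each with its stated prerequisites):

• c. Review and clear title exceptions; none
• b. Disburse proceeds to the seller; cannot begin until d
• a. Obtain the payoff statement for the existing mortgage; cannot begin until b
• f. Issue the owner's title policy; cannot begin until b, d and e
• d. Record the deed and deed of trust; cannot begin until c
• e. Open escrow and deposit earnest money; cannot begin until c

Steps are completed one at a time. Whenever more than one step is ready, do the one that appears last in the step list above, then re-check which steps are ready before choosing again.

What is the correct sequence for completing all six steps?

c, e, d, b, f, a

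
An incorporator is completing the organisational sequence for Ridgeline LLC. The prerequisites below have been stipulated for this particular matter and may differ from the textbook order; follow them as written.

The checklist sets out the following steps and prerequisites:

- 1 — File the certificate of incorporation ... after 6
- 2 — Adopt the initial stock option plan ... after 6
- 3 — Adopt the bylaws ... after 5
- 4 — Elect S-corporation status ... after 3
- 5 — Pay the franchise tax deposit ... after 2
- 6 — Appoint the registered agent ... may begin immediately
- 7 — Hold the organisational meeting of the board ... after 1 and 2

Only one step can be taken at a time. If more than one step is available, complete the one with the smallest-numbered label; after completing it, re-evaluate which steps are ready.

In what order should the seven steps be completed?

6 1 2 5 3 4 7

6 has no prerequisites → 6 first.
Now 1 and 2 have their prerequisites met. 1 has the earlier label, so 1 next.
Next only 2 has its prerequisites met → 2.
5 and 7 are both available; 5 has the earlier label → 5.
3 now also ready, so the ready set is {3, 7}; 3 has the earlier label → 3.
Now 4 and 7 have their prerequisites met. 4 has the earlier label, so 4 next.
7 needed 1 and 2, now all done → 7.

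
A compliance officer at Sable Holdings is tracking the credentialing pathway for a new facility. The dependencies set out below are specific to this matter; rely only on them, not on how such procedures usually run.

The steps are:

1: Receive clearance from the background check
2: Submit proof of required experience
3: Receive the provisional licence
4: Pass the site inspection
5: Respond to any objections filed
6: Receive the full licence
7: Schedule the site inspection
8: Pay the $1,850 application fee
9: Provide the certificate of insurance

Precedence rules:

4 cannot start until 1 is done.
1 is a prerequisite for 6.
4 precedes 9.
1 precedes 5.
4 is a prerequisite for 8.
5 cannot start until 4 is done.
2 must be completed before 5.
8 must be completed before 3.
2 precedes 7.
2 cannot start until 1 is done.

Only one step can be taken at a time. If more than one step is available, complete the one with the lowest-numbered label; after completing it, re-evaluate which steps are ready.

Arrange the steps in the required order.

Only 1 has no prerequisites, so it is first.
Ready: 2, 4 and 6. 2 has the earlier label → 2.
4, 6 and 7 are all available; 4 has the earlier label → 4.
Ready: 5, 6, 7, 8 and 9. 5 has the earlier label → 5.
Now 6, 7, 8 and 9 have their prerequisites met. 6 has the earlier label, so 6 next.
7, 8 and 9 are all available; 7 has the earlier label → 7.
Ready: 8 and 9. 8 has the earlier label → 8.
3 now also ready, so the ready set is {3, 9}; 3 has the earlier label → 3.
That leaves 9 as the only ready step → 9.

1 2 4 5 6 7 8 3 9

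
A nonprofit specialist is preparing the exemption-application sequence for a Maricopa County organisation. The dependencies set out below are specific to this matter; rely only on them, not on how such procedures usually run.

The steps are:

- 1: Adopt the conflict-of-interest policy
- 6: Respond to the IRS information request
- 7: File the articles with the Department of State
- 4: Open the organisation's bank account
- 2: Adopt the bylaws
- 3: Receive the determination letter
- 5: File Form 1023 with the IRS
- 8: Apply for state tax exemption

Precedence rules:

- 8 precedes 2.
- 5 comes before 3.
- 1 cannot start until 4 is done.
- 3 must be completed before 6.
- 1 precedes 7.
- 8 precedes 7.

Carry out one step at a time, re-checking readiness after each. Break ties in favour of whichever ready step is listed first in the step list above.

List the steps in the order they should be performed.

Nothing is required for 4, 5 and 8. 4 is listed earlier → 4 first.
Now 1, 5 and 8 have their prerequisites met. 1 is listed earlier, so 1 next.
5 and 8 are both available; 5 is listed earlier → 5.
Ready: 3 and 8. 3 is listed earlier → 3.
6 now also ready, so the ready set is {6, 8}; 6 is listed earlier → 6.
That leaves 8 as the only ready step → 8.
Now 7 and 2 have their prerequisites met. 7 is listed earlier, so 7 next.
Next only 2 has its prerequisites met → 2.

4 → 1 → 5 → 3 → 6 → 8 → 7 → 2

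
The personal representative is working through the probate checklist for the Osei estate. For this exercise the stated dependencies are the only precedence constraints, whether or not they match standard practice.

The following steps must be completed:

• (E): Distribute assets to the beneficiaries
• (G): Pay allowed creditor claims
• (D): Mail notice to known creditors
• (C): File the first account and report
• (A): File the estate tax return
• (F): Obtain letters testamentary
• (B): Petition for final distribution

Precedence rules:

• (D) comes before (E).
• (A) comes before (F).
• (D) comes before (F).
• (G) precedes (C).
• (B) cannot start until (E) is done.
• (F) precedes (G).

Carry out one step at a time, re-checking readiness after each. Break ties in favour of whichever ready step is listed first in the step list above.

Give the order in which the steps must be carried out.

(D) → (E) → (A) → (F) → (G) → (C) → (B)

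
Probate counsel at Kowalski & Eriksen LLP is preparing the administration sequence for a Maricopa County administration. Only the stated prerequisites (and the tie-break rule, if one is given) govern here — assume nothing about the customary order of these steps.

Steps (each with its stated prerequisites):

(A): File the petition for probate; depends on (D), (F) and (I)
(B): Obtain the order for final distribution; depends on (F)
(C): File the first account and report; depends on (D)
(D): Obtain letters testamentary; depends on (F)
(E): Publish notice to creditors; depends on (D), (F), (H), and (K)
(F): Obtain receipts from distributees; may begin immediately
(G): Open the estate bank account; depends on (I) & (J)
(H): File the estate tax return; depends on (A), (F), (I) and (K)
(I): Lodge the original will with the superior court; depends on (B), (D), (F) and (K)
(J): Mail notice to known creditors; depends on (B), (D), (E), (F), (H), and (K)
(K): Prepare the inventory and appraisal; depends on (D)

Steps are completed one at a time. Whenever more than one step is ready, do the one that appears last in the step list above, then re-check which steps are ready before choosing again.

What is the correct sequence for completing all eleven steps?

(F) is the only step with nothing outstanding, so it goes first.
(D) and (B) are both available; (D) is listed later → (D).
(K), (C) and (B) are all available; (K) is listed later → (K).
(C) and (B) are both available; (C) is listed later → (C).
Next only (B) has its prerequisites met → (B).
That leaves (I) as the only ready step → (I).
(A) needed (I), (F) and (D), now all done → (A).
That leaves (H) as the only ready step → (H).
(E) needed (K), (H), (F) and (D), now all done → (E).
Next only (J) has its prerequisites met → (J).
(G) needed (J) and (I), now all done → (G).

(F) (D) (K) (C) (B) (I) (A) (H) (E) (J) (G)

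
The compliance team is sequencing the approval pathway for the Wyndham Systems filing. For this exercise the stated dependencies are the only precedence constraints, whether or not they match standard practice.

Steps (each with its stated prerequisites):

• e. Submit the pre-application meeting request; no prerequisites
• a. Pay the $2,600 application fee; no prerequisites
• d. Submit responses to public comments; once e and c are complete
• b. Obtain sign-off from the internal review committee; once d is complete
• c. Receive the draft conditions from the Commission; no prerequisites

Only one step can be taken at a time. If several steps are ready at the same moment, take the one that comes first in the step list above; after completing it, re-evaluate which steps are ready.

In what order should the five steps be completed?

e, a, c, d, b

Nothing is required for e, a and c. e is listed earlier → e first.
a and c are both available; a is listed earlier → a.
c is the only step now ready → c.
Next only d has its prerequisites met → d.
Next only b has its prerequisites met → b.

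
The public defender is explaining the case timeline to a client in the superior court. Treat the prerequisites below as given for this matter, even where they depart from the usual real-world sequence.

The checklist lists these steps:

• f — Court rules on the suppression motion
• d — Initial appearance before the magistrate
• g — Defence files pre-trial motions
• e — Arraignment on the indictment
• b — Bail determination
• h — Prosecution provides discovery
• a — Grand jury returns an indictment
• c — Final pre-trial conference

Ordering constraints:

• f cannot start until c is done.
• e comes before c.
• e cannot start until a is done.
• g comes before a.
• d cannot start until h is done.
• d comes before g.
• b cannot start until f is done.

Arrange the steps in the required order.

Only h has no prerequisites, so it is first.
That leaves d as the only ready step → d.
Next only g has its prerequisites met → g.
a needed g, now all done → a.
e needed a, now all done → e.
c needed e, now all done → c.
f is the only step now ready → f.
That leaves b as the only ready step → b.

h, d, g, a, e, c, f, b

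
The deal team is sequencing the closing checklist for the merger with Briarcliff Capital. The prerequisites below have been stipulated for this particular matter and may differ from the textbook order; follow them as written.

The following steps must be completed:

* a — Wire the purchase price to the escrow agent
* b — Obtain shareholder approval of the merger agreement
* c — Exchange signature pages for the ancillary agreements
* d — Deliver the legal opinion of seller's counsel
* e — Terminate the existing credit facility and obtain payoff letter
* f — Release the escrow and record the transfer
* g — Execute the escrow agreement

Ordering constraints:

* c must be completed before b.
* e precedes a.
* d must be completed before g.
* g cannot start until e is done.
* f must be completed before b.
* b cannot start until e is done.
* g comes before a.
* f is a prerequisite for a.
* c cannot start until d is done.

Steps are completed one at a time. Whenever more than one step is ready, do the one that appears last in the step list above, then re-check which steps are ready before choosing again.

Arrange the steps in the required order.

f e d g c b a

f, e and d have no prerequisites; f is listed later, so f is first.
Now e and d have their prerequisites met. e is listed later, so e next.
d is the only step now ready → d.
g and c are both available; g is listed later → g.
a now also ready, so the ready set is {c, a}; c is listed later → c.
Ready: b and a. b is listed later → b.
That leaves a as the only ready step → a.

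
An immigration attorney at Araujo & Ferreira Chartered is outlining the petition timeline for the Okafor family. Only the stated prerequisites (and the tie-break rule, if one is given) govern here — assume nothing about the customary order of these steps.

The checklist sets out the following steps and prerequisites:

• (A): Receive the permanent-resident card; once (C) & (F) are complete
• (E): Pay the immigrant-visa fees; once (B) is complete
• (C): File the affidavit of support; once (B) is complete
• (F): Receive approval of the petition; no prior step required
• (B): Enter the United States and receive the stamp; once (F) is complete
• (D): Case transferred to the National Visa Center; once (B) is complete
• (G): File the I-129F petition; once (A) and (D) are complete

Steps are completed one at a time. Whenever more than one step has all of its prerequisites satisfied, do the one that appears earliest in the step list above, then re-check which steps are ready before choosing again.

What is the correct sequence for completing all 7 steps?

(F) (B) (E) (C) (A) (D) (G)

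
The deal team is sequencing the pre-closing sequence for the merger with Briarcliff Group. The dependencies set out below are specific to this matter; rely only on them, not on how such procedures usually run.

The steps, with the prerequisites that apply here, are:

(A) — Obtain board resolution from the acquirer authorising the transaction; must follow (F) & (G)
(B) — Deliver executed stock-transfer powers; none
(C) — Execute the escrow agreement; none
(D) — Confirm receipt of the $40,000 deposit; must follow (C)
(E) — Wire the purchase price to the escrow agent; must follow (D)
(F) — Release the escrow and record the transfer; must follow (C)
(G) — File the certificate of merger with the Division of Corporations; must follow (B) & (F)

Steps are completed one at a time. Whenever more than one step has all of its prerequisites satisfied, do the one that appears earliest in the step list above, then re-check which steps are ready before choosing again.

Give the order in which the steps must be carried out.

(B) and (C) have no prerequisites; (B) is listed earlier, so (B) is first.
(C) is the only step now ready → (C).
Now (D) and (F) have their prerequisites met. (D) is listed earlier, so (D) next.
(E) now also ready, so the ready set is {(E), (F)}; (E) is listed earlier → (E).
(F) needed (C), now all done → (F).
(G) is the only step now ready → (G).
Next only (A) has its prerequisites met → (A).

(B) (C) (D) (E) (F) (G) (A)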